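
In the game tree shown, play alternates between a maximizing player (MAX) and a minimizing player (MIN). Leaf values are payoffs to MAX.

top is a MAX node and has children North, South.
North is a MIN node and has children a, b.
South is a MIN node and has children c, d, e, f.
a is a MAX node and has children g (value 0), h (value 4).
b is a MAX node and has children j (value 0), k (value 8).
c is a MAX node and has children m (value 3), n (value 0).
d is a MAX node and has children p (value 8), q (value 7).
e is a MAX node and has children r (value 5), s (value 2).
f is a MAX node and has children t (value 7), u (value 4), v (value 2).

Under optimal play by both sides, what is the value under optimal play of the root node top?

4

a (MAX): max(0, 4) = 4
b (MAX): max(0, 8) = 8
North (MIN): min(4, 8) = 4
c (MAX): max(3, 0) = 3
d (MAX): max(8, 7) = 8
e (MAX): max(5, 2) = 5
f (MAX): max(7, 4, 2) = 7
South (MIN): min(3, 8, 5, 7) = 3
top (MAX): max(4, 3) = 4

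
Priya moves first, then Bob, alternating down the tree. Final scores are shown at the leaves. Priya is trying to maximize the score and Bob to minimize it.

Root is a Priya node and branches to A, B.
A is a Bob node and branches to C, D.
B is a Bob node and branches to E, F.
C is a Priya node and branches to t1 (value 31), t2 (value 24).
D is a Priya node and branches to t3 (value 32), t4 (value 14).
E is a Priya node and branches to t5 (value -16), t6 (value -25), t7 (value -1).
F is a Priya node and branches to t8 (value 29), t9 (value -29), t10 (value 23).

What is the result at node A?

C (Priya): max(31, 24) = 31
D (Priya): max(32, 14) = 32
A (Bob): min(31, 32) = 31

31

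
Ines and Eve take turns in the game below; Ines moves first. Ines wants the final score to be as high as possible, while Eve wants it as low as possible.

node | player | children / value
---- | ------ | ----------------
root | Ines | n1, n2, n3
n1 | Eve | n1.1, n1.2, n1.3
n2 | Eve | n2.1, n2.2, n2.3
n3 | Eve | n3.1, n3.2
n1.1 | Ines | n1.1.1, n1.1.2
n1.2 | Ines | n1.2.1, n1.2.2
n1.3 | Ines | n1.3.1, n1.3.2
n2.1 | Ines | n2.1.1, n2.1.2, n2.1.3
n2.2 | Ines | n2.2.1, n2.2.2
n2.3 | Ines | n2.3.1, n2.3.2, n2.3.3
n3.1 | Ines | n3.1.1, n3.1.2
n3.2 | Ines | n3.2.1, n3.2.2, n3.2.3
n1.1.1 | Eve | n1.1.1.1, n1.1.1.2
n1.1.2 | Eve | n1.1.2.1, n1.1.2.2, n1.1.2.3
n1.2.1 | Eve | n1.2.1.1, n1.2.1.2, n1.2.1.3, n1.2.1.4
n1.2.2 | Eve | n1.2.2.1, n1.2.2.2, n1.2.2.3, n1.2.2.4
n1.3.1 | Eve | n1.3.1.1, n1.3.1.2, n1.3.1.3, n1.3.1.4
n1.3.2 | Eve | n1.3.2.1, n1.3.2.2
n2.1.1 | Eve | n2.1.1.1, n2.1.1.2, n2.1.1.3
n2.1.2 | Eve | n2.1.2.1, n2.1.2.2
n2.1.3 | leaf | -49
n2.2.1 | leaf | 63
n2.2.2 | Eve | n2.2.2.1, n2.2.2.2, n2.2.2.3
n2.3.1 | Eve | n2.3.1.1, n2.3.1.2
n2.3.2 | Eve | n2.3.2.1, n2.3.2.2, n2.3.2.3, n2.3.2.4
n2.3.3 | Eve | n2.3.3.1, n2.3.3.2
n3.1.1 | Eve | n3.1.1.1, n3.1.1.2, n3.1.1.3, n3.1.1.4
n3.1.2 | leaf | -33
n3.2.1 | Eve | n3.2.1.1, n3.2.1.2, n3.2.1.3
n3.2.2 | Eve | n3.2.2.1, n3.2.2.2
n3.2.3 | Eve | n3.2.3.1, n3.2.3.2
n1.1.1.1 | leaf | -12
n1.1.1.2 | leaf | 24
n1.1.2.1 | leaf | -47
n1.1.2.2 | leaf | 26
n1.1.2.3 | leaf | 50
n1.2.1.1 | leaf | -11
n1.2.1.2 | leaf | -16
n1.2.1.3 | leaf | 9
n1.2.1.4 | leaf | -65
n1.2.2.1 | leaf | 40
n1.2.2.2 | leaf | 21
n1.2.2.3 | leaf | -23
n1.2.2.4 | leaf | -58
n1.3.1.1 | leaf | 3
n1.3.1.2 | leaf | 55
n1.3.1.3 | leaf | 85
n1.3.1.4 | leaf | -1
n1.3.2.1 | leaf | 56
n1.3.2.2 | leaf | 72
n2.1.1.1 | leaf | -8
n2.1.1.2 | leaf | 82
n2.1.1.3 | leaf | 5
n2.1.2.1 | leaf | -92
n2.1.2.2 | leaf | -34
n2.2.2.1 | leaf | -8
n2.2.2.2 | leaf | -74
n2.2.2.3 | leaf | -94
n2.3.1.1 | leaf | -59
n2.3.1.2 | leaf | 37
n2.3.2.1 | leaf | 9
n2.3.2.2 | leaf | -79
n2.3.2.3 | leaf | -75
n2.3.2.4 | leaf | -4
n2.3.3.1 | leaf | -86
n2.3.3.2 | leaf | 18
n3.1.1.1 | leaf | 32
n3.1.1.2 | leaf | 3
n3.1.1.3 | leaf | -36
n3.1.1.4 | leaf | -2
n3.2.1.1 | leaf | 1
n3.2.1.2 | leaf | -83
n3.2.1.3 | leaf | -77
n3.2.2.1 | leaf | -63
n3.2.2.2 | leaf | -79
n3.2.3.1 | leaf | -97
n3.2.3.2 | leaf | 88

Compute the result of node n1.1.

-12

n1.1.1 (Eve): min(-12, 24) = -12
n1.1.2 (Eve): min(-47, 26, 50) = -47
n1.1 (Ines): max(-12, -47) = -12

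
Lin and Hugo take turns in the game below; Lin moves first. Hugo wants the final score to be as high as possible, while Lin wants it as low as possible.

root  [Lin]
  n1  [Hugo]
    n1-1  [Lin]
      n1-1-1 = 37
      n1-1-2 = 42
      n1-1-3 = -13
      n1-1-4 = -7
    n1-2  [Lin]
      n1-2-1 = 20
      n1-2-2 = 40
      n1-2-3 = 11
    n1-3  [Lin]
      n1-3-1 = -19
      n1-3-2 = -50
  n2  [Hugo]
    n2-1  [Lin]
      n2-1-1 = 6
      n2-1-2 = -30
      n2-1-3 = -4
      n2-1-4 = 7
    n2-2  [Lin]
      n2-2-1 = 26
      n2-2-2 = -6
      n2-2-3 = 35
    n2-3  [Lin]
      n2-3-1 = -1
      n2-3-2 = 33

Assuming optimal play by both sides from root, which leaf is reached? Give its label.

n2-3-1

n1-1 (Lin): min(37, 42, -13, -7) = -13
n1-2 (Lin): min(20, 40, 11) = 11
n1-3 (Lin): min(-19, -50) = -50
n1 (Hugo): max(-13, 11, -50) = 11
n2-1 (Lin): min(6, -30, -4, 7) = -30
n2-2 (Lin): min(26, -6, 35) = -6
n2-3 (Lin): min(-1, 33) = -1
n2 (Hugo): max(-30, -6, -1) = -1
root (Lin): min(11, -1) = -1
At root, Lin picks n2 (lowest: -1).
At n2, Hugo picks n2-3 (highest: -1).
At n2-3, Lin picks n2-3-1 (lowest: -1).
Terminal value -1.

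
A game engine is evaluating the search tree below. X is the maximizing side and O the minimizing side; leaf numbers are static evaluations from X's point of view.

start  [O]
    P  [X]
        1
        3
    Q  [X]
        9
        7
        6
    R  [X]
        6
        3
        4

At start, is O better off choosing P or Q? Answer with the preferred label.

P

P (X): max(1, 3) = 3
Q (X): max(9, 7, 6) = 9
O prefers the lower value; P=3, Q=9. P is better since 3 < 9.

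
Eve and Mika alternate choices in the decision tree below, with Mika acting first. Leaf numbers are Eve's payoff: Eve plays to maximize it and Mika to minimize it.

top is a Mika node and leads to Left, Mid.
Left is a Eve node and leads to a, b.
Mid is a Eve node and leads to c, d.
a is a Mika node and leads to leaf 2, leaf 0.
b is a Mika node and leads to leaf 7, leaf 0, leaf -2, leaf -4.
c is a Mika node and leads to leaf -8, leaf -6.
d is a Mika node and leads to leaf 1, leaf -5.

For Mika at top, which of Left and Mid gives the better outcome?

a (Mika): min(2, 0) = 0
b (Mika): min(7, 0, -2, -4) = -4
Left (Eve): max(0, -4) = 0
c (Mika): min(-8, -6) = -8
d (Mika): min(1, -5) = -5
Mid (Eve): max(-8, -5) = -5
Mika prefers the lower value; Left=0, Mid=-5. Mid is better since -5 < 0.

Mid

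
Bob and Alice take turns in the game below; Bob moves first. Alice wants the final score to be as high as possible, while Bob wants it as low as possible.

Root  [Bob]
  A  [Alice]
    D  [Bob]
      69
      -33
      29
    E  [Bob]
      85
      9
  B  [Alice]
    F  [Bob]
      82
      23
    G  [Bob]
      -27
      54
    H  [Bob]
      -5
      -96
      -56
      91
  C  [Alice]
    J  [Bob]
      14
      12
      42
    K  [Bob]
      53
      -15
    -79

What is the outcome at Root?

D (Bob): min(69, -33, 29) = -33
E (Bob): min(85, 9) = 9
A (Alice): max(-33, 9) = 9
F (Bob): min(82, 23) = 23
G (Bob): min(-27, 54) = -27
H (Bob): min(-5, -96, -56, 91) = -96
B (Alice): max(23, -27, -96) = 23
J (Bob): min(14, 12, 42) = 12
K (Bob): min(53, -15) = -15
C (Alice): max(12, -15, -79) = 12
Root (Bob): min(9, 23, 12) = 9

9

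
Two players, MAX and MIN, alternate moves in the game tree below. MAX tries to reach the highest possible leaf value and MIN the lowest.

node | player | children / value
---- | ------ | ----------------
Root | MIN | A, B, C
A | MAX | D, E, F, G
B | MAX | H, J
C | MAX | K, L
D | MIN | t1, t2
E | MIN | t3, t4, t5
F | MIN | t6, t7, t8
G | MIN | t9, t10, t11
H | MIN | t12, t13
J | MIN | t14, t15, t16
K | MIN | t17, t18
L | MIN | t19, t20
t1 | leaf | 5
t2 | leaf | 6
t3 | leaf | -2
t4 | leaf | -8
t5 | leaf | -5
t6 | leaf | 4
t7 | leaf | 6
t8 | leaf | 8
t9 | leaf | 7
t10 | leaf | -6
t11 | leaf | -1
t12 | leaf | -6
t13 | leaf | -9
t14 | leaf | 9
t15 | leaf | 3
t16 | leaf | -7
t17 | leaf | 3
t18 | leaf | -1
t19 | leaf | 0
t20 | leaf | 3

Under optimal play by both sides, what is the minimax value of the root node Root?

D (MIN): min(5, 6) = 5
E (MIN): min(-2, -8, -5) = -8
F (MIN): min(4, 6, 8) = 4
G (MIN): min(7, -6, -1) = -6
A (MAX): max(5, -8, 4, -6) = 5
H (MIN): min(-6, -9) = -9
J (MIN): min(9, 3, -7) = -7
B (MAX): max(-9, -7) = -7
K (MIN): min(3, -1) = -1
L (MIN): min(0, 3) = 0
C (MAX): max(-1, 0) = 0
Root (MIN): min(5, -7, 0) = -7

-7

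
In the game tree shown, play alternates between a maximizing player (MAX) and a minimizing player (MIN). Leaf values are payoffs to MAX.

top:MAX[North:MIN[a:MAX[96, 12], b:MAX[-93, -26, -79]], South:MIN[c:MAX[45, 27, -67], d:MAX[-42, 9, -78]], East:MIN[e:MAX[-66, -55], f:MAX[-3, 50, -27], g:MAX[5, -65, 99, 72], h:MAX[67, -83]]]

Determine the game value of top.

a (MAX): max(96, 12) = 96
b (MAX): max(-93, -26, -79) = -26
North (MIN): min(96, -26) = -26
c (MAX): max(45, 27, -67) = 45
d (MAX): max(-42, 9, -78) = 9
South (MIN): min(45, 9) = 9
e (MAX): max(-66, -55) = -55
f (MAX): max(-3, 50, -27) = 50
g (MAX): max(5, -65, 99, 72) = 99
h (MAX): max(67, -83) = 67
East (MIN): min(-55, 50, 99, 67) = -55
top (MAX): max(-26, 9, -55) = 9

9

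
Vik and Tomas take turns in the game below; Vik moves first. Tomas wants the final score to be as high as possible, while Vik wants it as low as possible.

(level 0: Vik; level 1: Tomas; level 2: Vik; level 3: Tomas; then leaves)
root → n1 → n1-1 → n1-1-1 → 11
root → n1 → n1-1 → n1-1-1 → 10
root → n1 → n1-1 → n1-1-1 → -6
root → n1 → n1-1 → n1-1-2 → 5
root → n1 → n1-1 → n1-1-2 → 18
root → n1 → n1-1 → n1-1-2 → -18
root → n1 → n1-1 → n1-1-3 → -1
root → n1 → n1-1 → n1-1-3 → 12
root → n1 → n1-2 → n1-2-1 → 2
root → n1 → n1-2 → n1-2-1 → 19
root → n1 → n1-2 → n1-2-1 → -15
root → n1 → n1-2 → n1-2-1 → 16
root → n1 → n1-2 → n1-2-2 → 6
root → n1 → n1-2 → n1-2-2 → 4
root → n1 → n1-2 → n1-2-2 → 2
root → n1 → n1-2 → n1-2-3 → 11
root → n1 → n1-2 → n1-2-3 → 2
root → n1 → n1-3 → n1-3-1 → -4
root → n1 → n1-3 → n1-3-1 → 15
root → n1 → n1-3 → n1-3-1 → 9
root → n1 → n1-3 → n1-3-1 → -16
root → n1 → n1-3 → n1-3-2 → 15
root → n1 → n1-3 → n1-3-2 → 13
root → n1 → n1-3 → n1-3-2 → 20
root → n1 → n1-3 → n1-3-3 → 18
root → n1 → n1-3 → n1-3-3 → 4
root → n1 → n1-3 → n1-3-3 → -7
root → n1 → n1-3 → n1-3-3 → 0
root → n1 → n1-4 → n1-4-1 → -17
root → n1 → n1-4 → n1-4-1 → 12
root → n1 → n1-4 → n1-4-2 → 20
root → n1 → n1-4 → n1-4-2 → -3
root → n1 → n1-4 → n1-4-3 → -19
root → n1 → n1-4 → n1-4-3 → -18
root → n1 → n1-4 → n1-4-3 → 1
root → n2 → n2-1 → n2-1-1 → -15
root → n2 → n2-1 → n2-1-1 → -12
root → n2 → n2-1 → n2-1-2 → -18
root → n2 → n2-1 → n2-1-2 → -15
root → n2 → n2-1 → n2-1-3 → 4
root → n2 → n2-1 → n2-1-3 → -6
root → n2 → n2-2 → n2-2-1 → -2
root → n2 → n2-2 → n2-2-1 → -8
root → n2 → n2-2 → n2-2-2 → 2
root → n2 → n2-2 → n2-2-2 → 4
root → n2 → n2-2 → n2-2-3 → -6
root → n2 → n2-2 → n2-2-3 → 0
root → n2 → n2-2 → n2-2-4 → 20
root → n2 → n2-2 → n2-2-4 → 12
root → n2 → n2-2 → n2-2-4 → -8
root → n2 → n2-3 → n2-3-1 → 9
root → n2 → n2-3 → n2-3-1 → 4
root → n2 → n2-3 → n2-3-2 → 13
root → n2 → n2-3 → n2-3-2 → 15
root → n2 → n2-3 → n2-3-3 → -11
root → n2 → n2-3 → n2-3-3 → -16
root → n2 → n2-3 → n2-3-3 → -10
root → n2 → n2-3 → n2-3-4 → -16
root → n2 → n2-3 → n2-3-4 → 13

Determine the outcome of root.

-2

n1-1-1 (Tomas): max(11, 10, -6) = 11
n1-1-2 (Tomas): max(5, 18, -18) = 18
n1-1-3 (Tomas): max(-1, 12) = 12
n1-1 (Vik): min(11, 18, 12) = 11
n1-2-1 (Tomas): max(2, 19, -15, 16) = 19
n1-2-2 (Tomas): max(6, 4, 2) = 6
n1-2-3 (Tomas): max(11, 2) = 11
n1-2 (Vik): min(19, 6, 11) = 6
n1-3-1 (Tomas): max(-4, 15, 9, -16) = 15
n1-3-2 (Tomas): max(15, 13, 20) = 20
n1-3-3 (Tomas): max(18, 4, -7, 0) = 18
n1-3 (Vik): min(15, 20, 18) = 15
n1-4-1 (Tomas): max(-17, 12) = 12
n1-4-2 (Tomas): max(20, -3) = 20
n1-4-3 (Tomas): max(-19, -18, 1) = 1
n1-4 (Vik): min(12, 20, 1) = 1
n1 (Tomas): max(11, 6, 15, 1) = 15
n2-1-1 (Tomas): max(-15, -12) = -12
n2-1-2 (Tomas): max(-18, -15) = -15
n2-1-3 (Tomas): max(4, -6) = 4
n2-1 (Vik): min(-12, -15, 4) = -15
n2-2-1 (Tomas): max(-2, -8) = -2
n2-2-2 (Tomas): max(2, 4) = 4
n2-2-3 (Tomas): max(-6, 0) = 0
n2-2-4 (Tomas): max(20, 12, -8) = 20
n2-2 (Vik): min(-2, 4, 0, 20) = -2
n2-3-1 (Tomas): max(9, 4) = 9
n2-3-2 (Tomas): max(13, 15) = 15
n2-3-3 (Tomas): max(-11, -16, -10) = -10
n2-3-4 (Tomas): max(-16, 13) = 13
n2-3 (Vik): min(9, 15, -10, 13) = -10
n2 (Tomas): max(-15, -2, -10) = -2
root (Vik): min(15, -2) = -2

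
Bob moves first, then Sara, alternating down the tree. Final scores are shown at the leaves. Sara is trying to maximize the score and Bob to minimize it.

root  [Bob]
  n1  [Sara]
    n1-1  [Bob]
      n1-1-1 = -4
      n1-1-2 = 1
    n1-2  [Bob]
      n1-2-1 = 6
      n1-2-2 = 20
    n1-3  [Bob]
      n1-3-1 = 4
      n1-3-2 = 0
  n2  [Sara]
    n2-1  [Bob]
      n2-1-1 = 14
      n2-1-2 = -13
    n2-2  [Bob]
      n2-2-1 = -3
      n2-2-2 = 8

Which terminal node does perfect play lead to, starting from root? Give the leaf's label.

n2-2-1

n1-1 (Bob): min(-4, 1) = -4
n1-2 (Bob): min(6, 20) = 6
n1-3 (Bob): min(4, 0) = 0
n1 (Sara): max(-4, 6, 0) = 6
n2-1 (Bob): min(14, -13) = -13
n2-2 (Bob): min(-3, 8) = -3
n2 (Sara): max(-13, -3) = -3
root (Bob): min(6, -3) = -3
At root, Bob picks n2 (lowest: -3).
At n2, Sara picks n2-2 (highest: -3).
At n2-2, Bob picks n2-2-1 (lowest: -3).
Terminal value -3.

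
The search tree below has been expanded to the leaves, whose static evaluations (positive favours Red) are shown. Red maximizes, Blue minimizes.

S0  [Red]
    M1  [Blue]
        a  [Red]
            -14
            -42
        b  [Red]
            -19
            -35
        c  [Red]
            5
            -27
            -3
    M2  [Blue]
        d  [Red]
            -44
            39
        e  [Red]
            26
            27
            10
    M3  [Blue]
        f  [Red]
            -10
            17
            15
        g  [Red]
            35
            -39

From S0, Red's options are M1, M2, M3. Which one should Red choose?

M2

a (Red): max(-14, -42) = -14
b (Red): max(-19, -35) = -19
c (Red): max(5, -27, -3) = 5
M1 (Blue): min(-14, -19, 5) = -19
d (Red): max(-44, 39) = 39
e (Red): max(26, 27, 10) = 27
M2 (Blue): min(39, 27) = 27
f (Red): max(-10, 17, 15) = 17
g (Red): max(35, -39) = 35
M3 (Blue): min(17, 35) = 17
S0 (Red): max(-19, 27, 17) = 27
Red at S0 wants the highest of {M1=-19, M2=27, M3=17}, so chooses M2.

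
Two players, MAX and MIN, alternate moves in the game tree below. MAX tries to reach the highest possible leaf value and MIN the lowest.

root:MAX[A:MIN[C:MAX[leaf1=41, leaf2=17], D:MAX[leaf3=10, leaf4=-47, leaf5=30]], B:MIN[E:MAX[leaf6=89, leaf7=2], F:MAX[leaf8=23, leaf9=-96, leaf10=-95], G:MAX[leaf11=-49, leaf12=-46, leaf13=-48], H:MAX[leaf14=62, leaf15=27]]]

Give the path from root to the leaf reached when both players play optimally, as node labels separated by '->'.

root -> A -> D -> leaf5

C (MAX): max(41, 17) = 41
D (MAX): max(10, -47, 30) = 30
A (MIN): min(41, 30) = 30
E (MAX): max(89, 2) = 89
F (MAX): max(23, -96, -95) = 23
G (MAX): max(-49, -46, -48) = -46
H (MAX): max(62, 27) = 62
B (MIN): min(89, 23, -46, 62) = -46
root (MAX): max(30, -46) = 30
At root, MAX picks A (highest: 30).
At A, MIN picks D (lowest: 30).
At D, MAX picks leaf5 (highest: 30).
Terminal value 30.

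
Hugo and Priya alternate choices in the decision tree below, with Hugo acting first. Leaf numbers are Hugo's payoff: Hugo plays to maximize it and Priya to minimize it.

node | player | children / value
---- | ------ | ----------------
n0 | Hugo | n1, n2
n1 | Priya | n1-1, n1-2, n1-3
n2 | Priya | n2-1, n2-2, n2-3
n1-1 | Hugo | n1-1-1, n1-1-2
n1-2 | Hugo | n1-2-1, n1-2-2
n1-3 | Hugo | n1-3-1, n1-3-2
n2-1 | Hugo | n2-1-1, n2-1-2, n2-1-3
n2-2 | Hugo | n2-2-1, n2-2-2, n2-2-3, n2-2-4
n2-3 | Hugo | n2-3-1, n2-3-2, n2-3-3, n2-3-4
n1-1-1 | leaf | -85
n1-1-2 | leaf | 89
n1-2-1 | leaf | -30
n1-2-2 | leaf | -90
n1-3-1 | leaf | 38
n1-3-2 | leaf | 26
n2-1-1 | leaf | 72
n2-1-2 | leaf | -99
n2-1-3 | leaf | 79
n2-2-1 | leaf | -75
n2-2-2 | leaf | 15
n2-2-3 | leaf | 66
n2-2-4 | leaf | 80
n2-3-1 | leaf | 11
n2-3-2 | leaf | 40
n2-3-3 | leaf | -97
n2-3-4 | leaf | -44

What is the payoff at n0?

40

n1-1 (Hugo): max(-85, 89) = 89
n1-2 (Hugo): max(-30, -90) = -30
n1-3 (Hugo): max(38, 26) = 38
n1 (Priya): min(89, -30, 38) = -30
n2-1 (Hugo): max(72, -99, 79) = 79
n2-2 (Hugo): max(-75, 15, 66, 80) = 80
n2-3 (Hugo): max(11, 40, -97, -44) = 40
n2 (Priya): min(79, 80, 40) = 40
n0 (Hugo): max(-30, 40) = 40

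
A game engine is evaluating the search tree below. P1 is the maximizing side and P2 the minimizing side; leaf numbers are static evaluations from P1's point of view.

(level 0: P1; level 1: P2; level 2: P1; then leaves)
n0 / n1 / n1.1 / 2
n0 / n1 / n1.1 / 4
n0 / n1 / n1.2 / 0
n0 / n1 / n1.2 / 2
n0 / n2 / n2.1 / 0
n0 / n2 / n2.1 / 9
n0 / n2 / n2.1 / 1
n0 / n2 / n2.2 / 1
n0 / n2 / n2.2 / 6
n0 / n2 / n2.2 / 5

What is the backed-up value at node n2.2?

n2.2 (P1): max(1, 6, 5) = 6

6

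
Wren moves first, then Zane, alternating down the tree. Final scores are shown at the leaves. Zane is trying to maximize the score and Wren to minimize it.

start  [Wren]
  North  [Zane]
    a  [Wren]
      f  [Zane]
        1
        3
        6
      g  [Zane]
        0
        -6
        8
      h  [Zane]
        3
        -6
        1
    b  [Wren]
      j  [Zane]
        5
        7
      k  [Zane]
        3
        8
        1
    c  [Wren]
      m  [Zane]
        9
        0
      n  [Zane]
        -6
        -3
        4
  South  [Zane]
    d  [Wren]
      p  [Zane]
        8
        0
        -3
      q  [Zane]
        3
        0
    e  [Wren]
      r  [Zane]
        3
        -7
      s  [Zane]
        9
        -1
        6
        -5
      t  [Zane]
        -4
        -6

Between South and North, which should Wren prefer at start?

p (Zane): max(8, 0, -3) = 8
q (Zane): max(3, 0) = 3
d (Wren): min(8, 3) = 3
r (Zane): max(3, -7) = 3
s (Zane): max(9, -1, 6, -5) = 9
t (Zane): max(-4, -6) = -4
e (Wren): min(3, 9, -4) = -4
South (Zane): max(3, -4) = 3
f (Zane): max(1, 3, 6) = 6
g (Zane): max(0, -6, 8) = 8
h (Zane): max(3, -6, 1) = 3
a (Wren): min(6, 8, 3) = 3
j (Zane): max(5, 7) = 7
k (Zane): max(3, 8, 1) = 8
b (Wren): min(7, 8) = 7
m (Zane): max(9, 0) = 9
n (Zane): max(-6, -3, 4) = 4
c (Wren): min(9, 4) = 4
North (Zane): max(3, 7, 4) = 7
Wren prefers the lower value; South=3, North=7. South is better since 3 < 7.

South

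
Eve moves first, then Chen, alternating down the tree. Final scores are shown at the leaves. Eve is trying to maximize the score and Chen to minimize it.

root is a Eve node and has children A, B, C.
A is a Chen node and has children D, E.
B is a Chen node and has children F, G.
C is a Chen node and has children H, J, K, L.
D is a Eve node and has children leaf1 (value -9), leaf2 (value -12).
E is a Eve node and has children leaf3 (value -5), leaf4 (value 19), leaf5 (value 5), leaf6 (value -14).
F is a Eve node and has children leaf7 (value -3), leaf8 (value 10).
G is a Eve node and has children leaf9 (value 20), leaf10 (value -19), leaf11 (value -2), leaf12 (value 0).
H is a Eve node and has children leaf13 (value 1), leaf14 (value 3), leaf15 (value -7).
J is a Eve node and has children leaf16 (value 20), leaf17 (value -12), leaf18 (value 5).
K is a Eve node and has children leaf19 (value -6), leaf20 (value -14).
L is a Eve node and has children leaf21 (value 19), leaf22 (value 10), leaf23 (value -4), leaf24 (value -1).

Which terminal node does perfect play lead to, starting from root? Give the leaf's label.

D (Eve): max(-9, -12) = -9
E (Eve): max(-5, 19, 5, -14) = 19
A (Chen): min(-9, 19) = -9
F (Eve): max(-3, 10) = 10
G (Eve): max(20, -19, -2, 0) = 20
B (Chen): min(10, 20) = 10
H (Eve): max(1, 3, -7) = 3
J (Eve): max(20, -12, 5) = 20
K (Eve): max(-6, -14) = -6
L (Eve): max(19, 10, -4, -1) = 19
C (Chen): min(3, 20, -6, 19) = -6
root (Eve): max(-9, 10, -6) = 10
At root, Eve picks B (highest: 10).
At B, Chen picks F (lowest: 10).
At F, Eve picks leaf8 (highest: 10).
Terminal value 10.

leaf8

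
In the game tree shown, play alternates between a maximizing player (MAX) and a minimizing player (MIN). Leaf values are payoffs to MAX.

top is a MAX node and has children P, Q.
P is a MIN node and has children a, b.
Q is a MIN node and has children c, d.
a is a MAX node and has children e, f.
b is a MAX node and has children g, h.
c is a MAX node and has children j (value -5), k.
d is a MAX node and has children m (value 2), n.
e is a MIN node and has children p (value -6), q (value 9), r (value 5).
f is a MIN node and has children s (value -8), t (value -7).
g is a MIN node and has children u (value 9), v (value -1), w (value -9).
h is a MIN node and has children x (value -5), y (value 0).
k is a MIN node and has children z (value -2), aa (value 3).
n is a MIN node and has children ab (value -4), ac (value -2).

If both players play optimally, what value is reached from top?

-2

e (MIN): min(-6, 9, 5) = -6
f (MIN): min(-8, -7) = -8
a (MAX): max(-6, -8) = -6
g (MIN): min(9, -1, -9) = -9
h (MIN): min(-5, 0) = -5
b (MAX): max(-9, -5) = -5
P (MIN): min(-6, -5) = -6
k (MIN): min(-2, 3) = -2
c (MAX): max(-5, -2) = -2
n (MIN): min(-4, -2) = -4
d (MAX): max(2, -4) = 2
Q (MIN): min(-2, 2) = -2
top (MAX): max(-6, -2) = -2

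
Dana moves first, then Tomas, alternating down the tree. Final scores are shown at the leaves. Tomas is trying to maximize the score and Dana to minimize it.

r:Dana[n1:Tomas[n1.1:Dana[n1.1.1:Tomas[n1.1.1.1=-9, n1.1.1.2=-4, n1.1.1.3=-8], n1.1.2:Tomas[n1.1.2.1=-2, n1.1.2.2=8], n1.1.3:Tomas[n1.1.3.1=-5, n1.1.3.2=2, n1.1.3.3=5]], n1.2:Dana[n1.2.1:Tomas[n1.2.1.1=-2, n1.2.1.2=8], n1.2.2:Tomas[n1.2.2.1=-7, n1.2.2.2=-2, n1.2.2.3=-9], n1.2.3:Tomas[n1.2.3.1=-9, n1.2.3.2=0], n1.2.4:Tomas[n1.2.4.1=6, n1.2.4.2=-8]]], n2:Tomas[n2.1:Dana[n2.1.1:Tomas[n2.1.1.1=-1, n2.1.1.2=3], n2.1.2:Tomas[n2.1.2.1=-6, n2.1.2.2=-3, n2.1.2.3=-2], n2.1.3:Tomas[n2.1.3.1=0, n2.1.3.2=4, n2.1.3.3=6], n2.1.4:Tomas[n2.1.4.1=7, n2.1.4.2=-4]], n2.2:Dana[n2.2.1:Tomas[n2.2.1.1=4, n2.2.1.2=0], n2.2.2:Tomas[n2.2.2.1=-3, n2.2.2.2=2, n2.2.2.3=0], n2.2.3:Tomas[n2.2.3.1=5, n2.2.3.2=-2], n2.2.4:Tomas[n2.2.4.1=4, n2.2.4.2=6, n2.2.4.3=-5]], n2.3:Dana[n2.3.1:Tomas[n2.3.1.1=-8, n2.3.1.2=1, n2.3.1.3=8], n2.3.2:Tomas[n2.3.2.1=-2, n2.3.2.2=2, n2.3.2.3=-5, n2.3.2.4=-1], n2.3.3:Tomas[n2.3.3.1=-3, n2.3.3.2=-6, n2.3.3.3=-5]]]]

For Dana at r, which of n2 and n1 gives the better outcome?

n2.1.1 (Tomas): max(-1, 3) = 3
n2.1.2 (Tomas): max(-6, -3, -2) = -2
n2.1.3 (Tomas): max(0, 4, 6) = 6
n2.1.4 (Tomas): max(7, -4) = 7
n2.1 (Dana): min(3, -2, 6, 7) = -2
n2.2.1 (Tomas): max(4, 0) = 4
n2.2.2 (Tomas): max(-3, 2, 0) = 2
n2.2.3 (Tomas): max(5, -2) = 5
n2.2.4 (Tomas): max(4, 6, -5) = 6
n2.2 (Dana): min(4, 2, 5, 6) = 2
n2.3.1 (Tomas): max(-8, 1, 8) = 8
n2.3.2 (Tomas): max(-2, 2, -5, -1) = 2
n2.3.3 (Tomas): max(-3, -6, -5) = -3
n2.3 (Dana): min(8, 2, -3) = -3
n2 (Tomas): max(-2, 2, -3) = 2
n1.1.1 (Tomas): max(-9, -4, -8) = -4
n1.1.2 (Tomas): max(-2, 8) = 8
n1.1.3 (Tomas): max(-5, 2, 5) = 5
n1.1 (Dana): min(-4, 8, 5) = -4
n1.2.1 (Tomas): max(-2, 8) = 8
n1.2.2 (Tomas): max(-7, -2, -9) = -2
n1.2.3 (Tomas): max(-9, 0) = 0
n1.2.4 (Tomas): max(6, -8) = 6
n1.2 (Dana): min(8, -2, 0, 6) = -2
n1 (Tomas): max(-4, -2) = -2
Dana prefers the lower value; n2=2, n1=-2. n1 is better since -2 < 2.

n1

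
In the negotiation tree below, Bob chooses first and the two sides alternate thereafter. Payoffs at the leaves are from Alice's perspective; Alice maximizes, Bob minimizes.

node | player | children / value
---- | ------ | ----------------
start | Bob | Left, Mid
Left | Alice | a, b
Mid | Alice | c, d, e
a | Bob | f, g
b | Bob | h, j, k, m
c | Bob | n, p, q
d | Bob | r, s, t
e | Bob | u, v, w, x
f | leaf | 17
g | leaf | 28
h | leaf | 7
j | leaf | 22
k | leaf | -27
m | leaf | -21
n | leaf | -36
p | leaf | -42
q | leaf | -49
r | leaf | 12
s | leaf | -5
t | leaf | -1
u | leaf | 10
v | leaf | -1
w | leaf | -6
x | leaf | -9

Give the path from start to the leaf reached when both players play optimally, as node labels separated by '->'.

a (Bob): min(17, 28) = 17
b (Bob): min(7, 22, -27, -21) = -27
Left (Alice): max(17, -27) = 17
c (Bob): min(-36, -42, -49) = -49
d (Bob): min(12, -5, -1) = -5
e (Bob): min(10, -1, -6, -9) = -9
Mid (Alice): max(-49, -5, -9) = -5
start (Bob): min(17, -5) = -5
At start, Bob picks Mid (lowest: -5).
At Mid, Alice picks d (highest: -5).
At d, Bob picks s (lowest: -5).
Terminal value -5.

start -> Mid -> d -> s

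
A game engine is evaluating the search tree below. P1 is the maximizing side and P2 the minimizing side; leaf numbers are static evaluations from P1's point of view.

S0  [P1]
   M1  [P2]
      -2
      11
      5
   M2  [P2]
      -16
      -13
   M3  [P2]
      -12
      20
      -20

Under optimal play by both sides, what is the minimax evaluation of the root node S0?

M1 (P2): min(-2, 11, 5) = -2
M2 (P2): min(-16, -13) = -16
M3 (P2): min(-12, 20, -20) = -20
S0 (P1): max(-2, -16, -20) = -2

-2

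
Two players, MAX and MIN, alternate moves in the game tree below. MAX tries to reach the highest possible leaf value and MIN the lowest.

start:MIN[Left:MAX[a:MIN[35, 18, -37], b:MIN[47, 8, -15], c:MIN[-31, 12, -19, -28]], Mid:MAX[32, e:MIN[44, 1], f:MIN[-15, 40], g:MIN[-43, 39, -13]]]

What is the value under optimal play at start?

-15

a (MIN): min(35, 18, -37) = -37
b (MIN): min(47, 8, -15) = -15
c (MIN): min(-31, 12, -19, -28) = -31
Left (MAX): max(-37, -15, -31) = -15
e (MIN): min(44, 1) = 1
f (MIN): min(-15, 40) = -15
g (MIN): min(-43, 39, -13) = -43
Mid (MAX): max(32, 1, -15, -43) = 32
start (MIN): min(-15, 32) = -15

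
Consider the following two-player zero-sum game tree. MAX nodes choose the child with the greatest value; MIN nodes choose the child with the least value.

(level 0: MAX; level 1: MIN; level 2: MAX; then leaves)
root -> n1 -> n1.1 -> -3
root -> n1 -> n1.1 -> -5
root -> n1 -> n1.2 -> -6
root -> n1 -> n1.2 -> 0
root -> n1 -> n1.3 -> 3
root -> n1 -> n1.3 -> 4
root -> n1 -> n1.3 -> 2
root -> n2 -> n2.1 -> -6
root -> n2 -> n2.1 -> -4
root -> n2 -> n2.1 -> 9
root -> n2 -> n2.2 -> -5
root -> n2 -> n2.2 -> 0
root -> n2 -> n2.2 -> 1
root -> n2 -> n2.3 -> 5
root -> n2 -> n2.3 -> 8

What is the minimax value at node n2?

1

n2.1 (MAX): max(-6, -4, 9) = 9
n2.2 (MAX): max(-5, 0, 1) = 1
n2.3 (MAX): max(5, 8) = 8
n2 (MIN): min(9, 1, 8) = 1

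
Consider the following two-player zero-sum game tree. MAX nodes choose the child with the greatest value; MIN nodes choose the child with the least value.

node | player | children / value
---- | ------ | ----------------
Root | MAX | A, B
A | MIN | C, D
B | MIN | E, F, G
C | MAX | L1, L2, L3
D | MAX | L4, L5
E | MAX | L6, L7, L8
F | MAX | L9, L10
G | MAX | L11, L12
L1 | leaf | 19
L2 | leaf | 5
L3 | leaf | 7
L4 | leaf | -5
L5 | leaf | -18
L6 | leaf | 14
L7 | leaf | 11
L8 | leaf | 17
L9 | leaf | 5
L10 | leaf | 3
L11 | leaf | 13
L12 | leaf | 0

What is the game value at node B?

E (MAX): max(14, 11, 17) = 17
F (MAX): max(5, 3) = 5
G (MAX): max(13, 0) = 13
B (MIN): min(17, 5, 13) = 5

5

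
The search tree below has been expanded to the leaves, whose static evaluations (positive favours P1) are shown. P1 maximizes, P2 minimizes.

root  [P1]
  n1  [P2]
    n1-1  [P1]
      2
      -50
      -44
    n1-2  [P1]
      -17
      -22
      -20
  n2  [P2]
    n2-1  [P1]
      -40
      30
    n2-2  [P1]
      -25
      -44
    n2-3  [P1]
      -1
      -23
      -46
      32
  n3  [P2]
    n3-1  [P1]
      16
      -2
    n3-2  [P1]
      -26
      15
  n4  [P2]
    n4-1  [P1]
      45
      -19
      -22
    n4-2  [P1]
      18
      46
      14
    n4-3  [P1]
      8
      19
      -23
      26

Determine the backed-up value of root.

26

n1-1 (P1): max(2, -50, -44) = 2
n1-2 (P1): max(-17, -22, -20) = -17
n1 (P2): min(2, -17) = -17
n2-1 (P1): max(-40, 30) = 30
n2-2 (P1): max(-25, -44) = -25
n2-3 (P1): max(-1, -23, -46, 32) = 32
n2 (P2): min(30, -25, 32) = -25
n3-1 (P1): max(16, -2) = 16
n3-2 (P1): max(-26, 15) = 15
n3 (P2): min(16, 15) = 15
n4-1 (P1): max(45, -19, -22) = 45
n4-2 (P1): max(18, 46, 14) = 46
n4-3 (P1): max(8, 19, -23, 26) = 26
n4 (P2): min(45, 46, 26) = 26
root (P1): max(-17, -25, 15, 26) = 26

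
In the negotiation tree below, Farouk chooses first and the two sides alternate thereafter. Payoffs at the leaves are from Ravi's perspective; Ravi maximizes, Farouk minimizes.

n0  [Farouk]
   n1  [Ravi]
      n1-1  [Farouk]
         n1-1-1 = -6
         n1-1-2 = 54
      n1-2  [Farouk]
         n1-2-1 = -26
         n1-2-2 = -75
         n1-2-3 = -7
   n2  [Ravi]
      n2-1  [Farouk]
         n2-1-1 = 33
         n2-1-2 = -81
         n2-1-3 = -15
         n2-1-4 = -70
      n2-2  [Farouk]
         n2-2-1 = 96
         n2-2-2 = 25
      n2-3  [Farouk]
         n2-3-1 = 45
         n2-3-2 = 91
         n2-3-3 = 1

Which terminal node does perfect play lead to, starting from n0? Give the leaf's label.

n1-1 (Farouk): min(-6, 54) = -6
n1-2 (Farouk): min(-26, -75, -7) = -75
n1 (Ravi): max(-6, -75) = -6
n2-1 (Farouk): min(33, -81, -15, -70) = -81
n2-2 (Farouk): min(96, 25) = 25
n2-3 (Farouk): min(45, 91, 1) = 1
n2 (Ravi): max(-81, 25, 1) = 25
n0 (Farouk): min(-6, 25) = -6
At n0, Farouk picks n1 (lowest: -6).
At n1, Ravi picks n1-1 (highest: -6).
At n1-1, Farouk picks n1-1-1 (lowest: -6).
Terminal value -6.

n1-1-1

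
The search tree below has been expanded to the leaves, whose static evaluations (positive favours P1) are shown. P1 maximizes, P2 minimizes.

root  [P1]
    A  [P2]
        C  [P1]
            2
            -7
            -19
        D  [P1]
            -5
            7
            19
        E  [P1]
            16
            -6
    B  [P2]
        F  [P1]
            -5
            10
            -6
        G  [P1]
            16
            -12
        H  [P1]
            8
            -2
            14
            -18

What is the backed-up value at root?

C (P1): max(2, -7, -19) = 2
D (P1): max(-5, 7, 19) = 19
E (P1): max(16, -6) = 16
A (P2): min(2, 19, 16) = 2
F (P1): max(-5, 10, -6) = 10
G (P1): max(16, -12) = 16
H (P1): max(8, -2, 14, -18) = 14
B (P2): min(10, 16, 14) = 10
root (P1): max(2, 10) = 10

10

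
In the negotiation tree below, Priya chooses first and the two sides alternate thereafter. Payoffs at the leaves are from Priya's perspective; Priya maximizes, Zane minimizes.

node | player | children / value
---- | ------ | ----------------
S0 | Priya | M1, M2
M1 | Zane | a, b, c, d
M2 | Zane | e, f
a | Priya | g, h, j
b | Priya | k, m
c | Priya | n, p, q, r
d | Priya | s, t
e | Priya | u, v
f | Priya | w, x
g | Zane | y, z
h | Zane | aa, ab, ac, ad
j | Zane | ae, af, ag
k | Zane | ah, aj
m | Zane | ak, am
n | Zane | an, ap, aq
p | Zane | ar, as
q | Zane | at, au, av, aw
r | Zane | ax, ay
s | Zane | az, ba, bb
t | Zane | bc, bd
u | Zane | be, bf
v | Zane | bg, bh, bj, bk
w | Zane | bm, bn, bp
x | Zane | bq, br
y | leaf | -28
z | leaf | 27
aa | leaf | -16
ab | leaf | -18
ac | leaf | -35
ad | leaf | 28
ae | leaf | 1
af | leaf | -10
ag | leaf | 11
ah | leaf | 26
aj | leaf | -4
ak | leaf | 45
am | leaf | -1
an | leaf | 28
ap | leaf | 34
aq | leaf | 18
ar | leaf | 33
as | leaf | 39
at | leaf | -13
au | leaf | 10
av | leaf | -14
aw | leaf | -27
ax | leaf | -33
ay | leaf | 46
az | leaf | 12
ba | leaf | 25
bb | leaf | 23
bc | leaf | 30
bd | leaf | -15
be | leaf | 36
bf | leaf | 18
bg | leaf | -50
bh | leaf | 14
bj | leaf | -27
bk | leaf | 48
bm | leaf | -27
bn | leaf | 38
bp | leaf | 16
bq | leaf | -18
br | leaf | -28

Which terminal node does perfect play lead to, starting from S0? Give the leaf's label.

af

g (Zane): min(-28, 27) = -28
h (Zane): min(-16, -18, -35, 28) = -35
j (Zane): min(1, -10, 11) = -10
a (Priya): max(-28, -35, -10) = -10
k (Zane): min(26, -4) = -4
m (Zane): min(45, -1) = -1
b (Priya): max(-4, -1) = -1
n (Zane): min(28, 34, 18) = 18
p (Zane): min(33, 39) = 33
q (Zane): min(-13, 10, -14, -27) = -27
r (Zane): min(-33, 46) = -33
c (Priya): max(18, 33, -27, -33) = 33
s (Zane): min(12, 25, 23) = 12
t (Zane): min(30, -15) = -15
d (Priya): max(12, -15) = 12
M1 (Zane): min(-10, -1, 33, 12) = -10
u (Zane): min(36, 18) = 18
v (Zane): min(-50, 14, -27, 48) = -50
e (Priya): max(18, -50) = 18
w (Zane): min(-27, 38, 16) = -27
x (Zane): min(-18, -28) = -28
f (Priya): max(-27, -28) = -27
M2 (Zane): min(18, -27) = -27
S0 (Priya): max(-10, -27) = -10
At S0, Priya picks M1 (highest: -10).
At M1, Zane picks a (lowest: -10).
At a, Priya picks j (highest: -10).
At j, Zane picks af (lowest: -10).
Terminal value -10.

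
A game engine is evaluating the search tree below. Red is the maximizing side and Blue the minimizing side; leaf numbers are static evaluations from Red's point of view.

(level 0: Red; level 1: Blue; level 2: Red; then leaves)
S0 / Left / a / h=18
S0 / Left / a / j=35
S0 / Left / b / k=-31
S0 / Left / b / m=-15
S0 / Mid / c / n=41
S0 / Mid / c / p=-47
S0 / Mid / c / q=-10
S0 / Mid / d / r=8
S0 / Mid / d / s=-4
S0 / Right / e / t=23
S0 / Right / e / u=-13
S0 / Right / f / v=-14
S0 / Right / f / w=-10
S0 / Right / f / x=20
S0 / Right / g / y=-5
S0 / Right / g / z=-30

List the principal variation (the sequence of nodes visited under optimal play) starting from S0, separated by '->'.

S0 -> Mid -> d -> r

a (Red): max(18, 35) = 35
b (Red): max(-31, -15) = -15
Left (Blue): min(35, -15) = -15
c (Red): max(41, -47, -10) = 41
d (Red): max(8, -4) = 8
Mid (Blue): min(41, 8) = 8
e (Red): max(23, -13) = 23
f (Red): max(-14, -10, 20) = 20
g (Red): max(-5, -30) = -5
Right (Blue): min(23, 20, -5) = -5
S0 (Red): max(-15, 8, -5) = 8
At S0, Red picks Mid (highest: 8).
At Mid, Blue picks d (lowest: 8).
At d, Red picks r (highest: 8).
Terminal value 8.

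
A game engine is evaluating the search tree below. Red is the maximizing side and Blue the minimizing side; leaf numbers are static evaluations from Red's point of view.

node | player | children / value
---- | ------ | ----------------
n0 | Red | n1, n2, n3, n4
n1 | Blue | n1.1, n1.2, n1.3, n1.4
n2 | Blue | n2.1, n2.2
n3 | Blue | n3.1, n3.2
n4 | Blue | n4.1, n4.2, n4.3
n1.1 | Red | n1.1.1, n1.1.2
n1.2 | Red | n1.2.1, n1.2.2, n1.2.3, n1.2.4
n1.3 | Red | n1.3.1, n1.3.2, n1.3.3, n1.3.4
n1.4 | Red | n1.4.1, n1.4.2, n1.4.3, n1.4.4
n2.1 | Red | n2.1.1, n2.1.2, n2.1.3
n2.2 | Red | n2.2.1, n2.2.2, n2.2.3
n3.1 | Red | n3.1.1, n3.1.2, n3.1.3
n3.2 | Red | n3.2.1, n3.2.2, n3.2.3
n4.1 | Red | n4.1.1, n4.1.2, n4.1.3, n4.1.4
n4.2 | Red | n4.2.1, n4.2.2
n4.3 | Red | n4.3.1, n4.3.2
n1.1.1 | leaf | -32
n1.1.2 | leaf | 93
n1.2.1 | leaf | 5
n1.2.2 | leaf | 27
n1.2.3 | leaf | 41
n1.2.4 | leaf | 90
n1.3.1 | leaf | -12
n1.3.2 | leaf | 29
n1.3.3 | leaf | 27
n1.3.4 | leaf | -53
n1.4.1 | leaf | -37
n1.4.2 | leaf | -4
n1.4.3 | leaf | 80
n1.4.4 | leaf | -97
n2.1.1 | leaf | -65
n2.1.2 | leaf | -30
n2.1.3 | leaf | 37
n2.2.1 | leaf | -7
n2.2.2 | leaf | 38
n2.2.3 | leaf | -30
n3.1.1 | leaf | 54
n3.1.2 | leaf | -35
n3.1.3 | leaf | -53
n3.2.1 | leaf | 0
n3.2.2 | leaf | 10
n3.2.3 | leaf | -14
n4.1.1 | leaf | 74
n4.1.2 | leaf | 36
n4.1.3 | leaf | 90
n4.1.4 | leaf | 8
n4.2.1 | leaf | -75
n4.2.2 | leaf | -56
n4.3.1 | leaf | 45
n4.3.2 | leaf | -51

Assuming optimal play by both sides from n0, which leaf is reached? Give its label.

n2.1.3

n1.1 (Red): max(-32, 93) = 93
n1.2 (Red): max(5, 27, 41, 90) = 90
n1.3 (Red): max(-12, 29, 27, -53) = 29
n1.4 (Red): max(-37, -4, 80, -97) = 80
n1 (Blue): min(93, 90, 29, 80) = 29
n2.1 (Red): max(-65, -30, 37) = 37
n2.2 (Red): max(-7, 38, -30) = 38
n2 (Blue): min(37, 38) = 37
n3.1 (Red): max(54, -35, -53) = 54
n3.2 (Red): max(0, 10, -14) = 10
n3 (Blue): min(54, 10) = 10
n4.1 (Red): max(74, 36, 90, 8) = 90
n4.2 (Red): max(-75, -56) = -56
n4.3 (Red): max(45, -51) = 45
n4 (Blue): min(90, -56, 45) = -56
n0 (Red): max(29, 37, 10, -56) = 37
At n0, Red picks n2 (highest: 37).
At n2, Blue picks n2.1 (lowest: 37).
At n2.1, Red picks n2.1.3 (highest: 37).
Terminal value 37.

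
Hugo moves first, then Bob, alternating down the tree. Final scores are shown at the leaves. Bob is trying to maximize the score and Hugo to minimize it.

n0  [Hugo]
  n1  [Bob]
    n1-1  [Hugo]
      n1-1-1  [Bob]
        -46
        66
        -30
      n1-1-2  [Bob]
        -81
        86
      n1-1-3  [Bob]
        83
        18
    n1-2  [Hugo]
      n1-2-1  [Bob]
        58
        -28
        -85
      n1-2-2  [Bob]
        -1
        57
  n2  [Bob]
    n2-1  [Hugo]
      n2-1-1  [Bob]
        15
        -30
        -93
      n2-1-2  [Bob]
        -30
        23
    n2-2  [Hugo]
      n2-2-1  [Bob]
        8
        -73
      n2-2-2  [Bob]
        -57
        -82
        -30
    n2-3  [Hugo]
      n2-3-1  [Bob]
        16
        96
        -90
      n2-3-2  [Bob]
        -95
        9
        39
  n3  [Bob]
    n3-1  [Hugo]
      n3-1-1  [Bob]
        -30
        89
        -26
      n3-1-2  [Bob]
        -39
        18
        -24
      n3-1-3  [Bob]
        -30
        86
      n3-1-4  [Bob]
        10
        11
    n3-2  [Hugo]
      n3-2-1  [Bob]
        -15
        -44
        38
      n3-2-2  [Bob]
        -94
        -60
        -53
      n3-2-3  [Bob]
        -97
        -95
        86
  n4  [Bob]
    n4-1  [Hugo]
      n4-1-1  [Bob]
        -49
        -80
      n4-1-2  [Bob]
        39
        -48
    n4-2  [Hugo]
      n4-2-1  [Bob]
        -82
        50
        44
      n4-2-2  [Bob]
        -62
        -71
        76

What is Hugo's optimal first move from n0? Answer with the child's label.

n1-1-1 (Bob): max(-46, 66, -30) = 66
n1-1-2 (Bob): max(-81, 86) = 86
n1-1-3 (Bob): max(83, 18) = 83
n1-1 (Hugo): min(66, 86, 83) = 66
n1-2-1 (Bob): max(58, -28, -85) = 58
n1-2-2 (Bob): max(-1, 57) = 57
n1-2 (Hugo): min(58, 57) = 57
n1 (Bob): max(66, 57) = 66
n2-1-1 (Bob): max(15, -30, -93) = 15
n2-1-2 (Bob): max(-30, 23) = 23
n2-1 (Hugo): min(15, 23) = 15
n2-2-1 (Bob): max(8, -73) = 8
n2-2-2 (Bob): max(-57, -82, -30) = -30
n2-2 (Hugo): min(8, -30) = -30
n2-3-1 (Bob): max(16, 96, -90) = 96
n2-3-2 (Bob): max(-95, 9, 39) = 39
n2-3 (Hugo): min(96, 39) = 39
n2 (Bob): max(15, -30, 39) = 39
n3-1-1 (Bob): max(-30, 89, -26) = 89
n3-1-2 (Bob): max(-39, 18, -24) = 18
n3-1-3 (Bob): max(-30, 86) = 86
n3-1-4 (Bob): max(10, 11) = 11
n3-1 (Hugo): min(89, 18, 86, 11) = 11
n3-2-1 (Bob): max(-15, -44, 38) = 38
n3-2-2 (Bob): max(-94, -60, -53) = -53
n3-2-3 (Bob): max(-97, -95, 86) = 86
n3-2 (Hugo): min(38, -53, 86) = -53
n3 (Bob): max(11, -53) = 11
n4-1-1 (Bob): max(-49, -80) = -49
n4-1-2 (Bob): max(39, -48) = 39
n4-1 (Hugo): min(-49, 39) = -49
n4-2-1 (Bob): max(-82, 50, 44) = 50
n4-2-2 (Bob): max(-62, -71, 76) = 76
n4-2 (Hugo): min(50, 76) = 50
n4 (Bob): max(-49, 50) = 50
n0 (Hugo): min(66, 39, 11, 50) = 11
Hugo at n0 wants the lowest of {n1=66, n2=39, n3=11, n4=50}, so chooses n3.

n3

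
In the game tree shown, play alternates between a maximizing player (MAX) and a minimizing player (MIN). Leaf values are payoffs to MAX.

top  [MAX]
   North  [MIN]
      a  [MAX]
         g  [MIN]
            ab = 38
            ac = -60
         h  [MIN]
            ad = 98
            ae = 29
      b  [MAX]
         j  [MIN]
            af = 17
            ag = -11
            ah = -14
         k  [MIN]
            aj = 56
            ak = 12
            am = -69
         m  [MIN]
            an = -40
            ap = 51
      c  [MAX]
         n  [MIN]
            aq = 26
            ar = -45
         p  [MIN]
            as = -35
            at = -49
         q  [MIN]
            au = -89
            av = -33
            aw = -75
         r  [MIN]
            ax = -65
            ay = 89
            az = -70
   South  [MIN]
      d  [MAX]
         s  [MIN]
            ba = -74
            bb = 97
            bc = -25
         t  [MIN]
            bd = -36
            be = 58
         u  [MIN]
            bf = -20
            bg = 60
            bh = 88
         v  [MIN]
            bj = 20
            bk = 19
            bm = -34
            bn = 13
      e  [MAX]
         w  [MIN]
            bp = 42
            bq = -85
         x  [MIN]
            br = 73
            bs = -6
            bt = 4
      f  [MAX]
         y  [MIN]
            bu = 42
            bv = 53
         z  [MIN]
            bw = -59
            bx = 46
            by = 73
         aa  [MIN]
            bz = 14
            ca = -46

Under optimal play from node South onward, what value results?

-20

s (MIN): min(-74, 97, -25) = -74
t (MIN): min(-36, 58) = -36
u (MIN): min(-20, 60, 88) = -20
v (MIN): min(20, 19, -34, 13) = -34
d (MAX): max(-74, -36, -20, -34) = -20
w (MIN): min(42, -85) = -85
x (MIN): min(73, -6, 4) = -6
e (MAX): max(-85, -6) = -6
y (MIN): min(42, 53) = 42
z (MIN): min(-59, 46, 73) = -59
aa (MIN): min(14, -46) = -46
f (MAX): max(42, -59, -46) = 42
South (MIN): min(-20, -6, 42) = -20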